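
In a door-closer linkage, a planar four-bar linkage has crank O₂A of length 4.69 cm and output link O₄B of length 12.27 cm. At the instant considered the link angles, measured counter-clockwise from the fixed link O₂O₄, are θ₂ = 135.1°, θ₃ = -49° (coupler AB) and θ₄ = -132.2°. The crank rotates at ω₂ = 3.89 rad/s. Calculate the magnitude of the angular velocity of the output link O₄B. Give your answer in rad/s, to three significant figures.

0.107

ω₂ = 3.89 rad/s
Differentiating the loop-closure r₂e^{iθ₂}+r₃e^{iθ₃}=r₁+r₄e^{iθ₄} gives r₂ω₂e^{iθ₂}+r₃ω₃e^{iθ₃}=r₄ω₄e^{iθ₄}.
Eliminating the other unknown: ω₄ = r₂ω₂ sin(θ₂−θ₃) / [r₄ sin(θ₄−θ₃)].
Numerator sine = -0.07150; denominator sine = -0.99297.
Result = 0.0469·3.89·(-0.07150) / (0.1227·(-0.99297)) = +0.10706 rad/s; magnitude 0.10706 rad/s.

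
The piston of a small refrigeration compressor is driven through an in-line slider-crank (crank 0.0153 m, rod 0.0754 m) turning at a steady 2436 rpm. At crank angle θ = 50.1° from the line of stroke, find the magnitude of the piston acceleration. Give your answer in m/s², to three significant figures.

605

ω = 2π·2436/60 = 255.1 rad/s
x(θ) = r cosθ + √(L² − r² sin²θ); with ω constant, a = ω²·d²x/dθ².
d²x/dθ² = −r cosθ − r²(cos2θ)/√u − r⁴ sin²2θ/(4u^{3/2}),  u = L² − r² sin²θ = 0.00554739 m².
Substituting r = 0.0153 m, L = 0.0754 m, θ = 50.1°: d²x/dθ² = -0.0092897 m.
a = ω²·d²x/dθ² = (255.1)²·(-0.0092897) = -604.53 m/s²;  |a| = 604.53 m/s².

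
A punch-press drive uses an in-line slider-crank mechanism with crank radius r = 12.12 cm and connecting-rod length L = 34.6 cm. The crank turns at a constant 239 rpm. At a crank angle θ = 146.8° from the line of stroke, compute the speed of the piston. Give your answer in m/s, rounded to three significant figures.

1.16

ω = 2π·239/60 = 25.03 rad/s
For an in-line slider-crank, x = r cosθ + √(L² − r² sin²θ), so v = −rω sinθ·[1 + r cosθ/√(L² − r² sin²θ)].
With r = 0.1212 m, L = 0.346 m, θ = 146.8°: √(L² − r² sin²θ) = 0.33958 m.
v = −0.1212·25.03·0.54756·[1 + 0.1212·-0.83676/0.33958] = -1.1649 m/s.
|v| = 1.1649 m/s.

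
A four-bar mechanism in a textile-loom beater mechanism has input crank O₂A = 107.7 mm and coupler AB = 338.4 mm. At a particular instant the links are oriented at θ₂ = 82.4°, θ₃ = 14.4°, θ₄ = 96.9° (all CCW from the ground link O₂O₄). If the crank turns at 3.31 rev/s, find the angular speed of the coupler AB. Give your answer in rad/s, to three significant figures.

1.67

ω₂ = 20.8 rad/s (from 3.31 rev/s).
Differentiating the loop-closure r₂e^{iθ₂}+r₃e^{iθ₃}=r₁+r₄e^{iθ₄} gives r₂ω₂e^{iθ₂}+r₃ω₃e^{iθ₃}=r₄ω₄e^{iθ₄}.
Eliminating the other unknown: ω₃ = r₂ω₂ sin(θ₄−θ₂) / [r₃ sin(θ₃−θ₄)].
Numerator sine = +0.25038; denominator sine = -0.99144.
Result = 0.1077·20.8·(+0.25038) / (0.3384·(-0.99144)) = -1.6716 rad/s; magnitude 1.6716 rad/s.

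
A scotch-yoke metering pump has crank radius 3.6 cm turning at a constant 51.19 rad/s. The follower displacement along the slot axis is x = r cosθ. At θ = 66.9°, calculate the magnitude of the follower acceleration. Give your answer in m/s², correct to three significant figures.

37.0

ω = 51.19 rad/s
x = r cosθ ⇒ ẍ = −rω² cosθ (ω constant).
|a| = rω²|cosθ| = 0.036·(51.19)²·|cos 66.9°| = 37.011 m/s².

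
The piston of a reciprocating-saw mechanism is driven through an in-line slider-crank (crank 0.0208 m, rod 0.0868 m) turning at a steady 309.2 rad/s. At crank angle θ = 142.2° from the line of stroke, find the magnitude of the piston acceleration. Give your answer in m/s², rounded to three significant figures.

ω = 309.2 rad/s
x(θ) = r cosθ + √(L² − r² sin²θ); with ω constant, a = ω²·d²x/dθ².
d²x/dθ² = −r cosθ − r²(cos2θ)/√u − r⁴ sin²2θ/(4u^{3/2}),  u = L² − r² sin²θ = 0.00737172 m².
Substituting r = 0.0208 m, L = 0.0868 m, θ = 142.2°: d²x/dθ² = +0.015113 m.
a = ω²·d²x/dθ² = (309.2)²·(+0.015113) = +1444.8 m/s²;  |a| = 1444.8 m/s².

1440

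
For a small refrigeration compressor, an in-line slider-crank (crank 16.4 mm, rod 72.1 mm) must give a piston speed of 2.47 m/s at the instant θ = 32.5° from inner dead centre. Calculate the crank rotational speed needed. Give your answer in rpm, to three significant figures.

For an in-line slider-crank, |v_piston| = rω|sinθ|·[1 + r cosθ/√(L² − r² sin²θ)].
With r = 0.0164 m, L = 0.0721 m, θ = 32.5°: the bracketed kinematic factor |dx/dθ| = 0.010515 m.
ω = v/|dx/dθ| = 2.47/0.010515 = 234.9 rad/s.
N = 60ω/(2π) = 2243.2 rpm.

2240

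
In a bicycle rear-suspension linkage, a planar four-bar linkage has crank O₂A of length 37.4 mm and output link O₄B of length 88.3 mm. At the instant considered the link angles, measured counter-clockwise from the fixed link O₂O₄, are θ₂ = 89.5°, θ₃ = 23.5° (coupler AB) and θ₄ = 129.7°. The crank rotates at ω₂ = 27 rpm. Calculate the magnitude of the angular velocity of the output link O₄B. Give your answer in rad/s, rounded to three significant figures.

1.14

ω₂ = 2.827 rad/s (from 27 rpm).
Differentiating the loop-closure r₂e^{iθ₂}+r₃e^{iθ₃}=r₁+r₄e^{iθ₄} gives r₂ω₂e^{iθ₂}+r₃ω₃e^{iθ₃}=r₄ω₄e^{iθ₄}.
Eliminating the other unknown: ω₄ = r₂ω₂ sin(θ₂−θ₃) / [r₄ sin(θ₄−θ₃)].
Numerator sine = +0.91355; denominator sine = +0.96029.
Result = 0.0374·2.827·(+0.91355) / (0.0883·(+0.96029)) = +1.1393 rad/s; magnitude 1.1393 rad/s.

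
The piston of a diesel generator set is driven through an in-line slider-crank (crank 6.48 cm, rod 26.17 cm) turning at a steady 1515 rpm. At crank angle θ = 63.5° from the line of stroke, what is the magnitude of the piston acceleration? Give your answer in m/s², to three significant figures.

483

ω = 2π·1515/60 = 158.7 rad/s
x(θ) = r cosθ + √(L² − r² sin²θ); with ω constant, a = ω²·d²x/dθ².
d²x/dθ² = −r cosθ − r²(cos2θ)/√u − r⁴ sin²2θ/(4u^{3/2}),  u = L² − r² sin²θ = 0.0651238 m².
Substituting r = 0.0648 m, L = 0.2617 m, θ = 63.5°: d²x/dθ² = -0.01918 m.
a = ω²·d²x/dθ² = (158.7)²·(-0.01918) = -482.77 m/s²;  |a| = 482.77 m/s².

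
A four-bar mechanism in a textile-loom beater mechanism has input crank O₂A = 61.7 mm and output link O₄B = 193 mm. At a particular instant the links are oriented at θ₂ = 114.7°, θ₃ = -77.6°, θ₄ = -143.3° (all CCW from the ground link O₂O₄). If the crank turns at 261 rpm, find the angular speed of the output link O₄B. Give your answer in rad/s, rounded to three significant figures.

ω₂ = 27.33 rad/s (from 261 rpm).
Differentiating the loop-closure r₂e^{iθ₂}+r₃e^{iθ₃}=r₁+r₄e^{iθ₄} gives r₂ω₂e^{iθ₂}+r₃ω₃e^{iθ₃}=r₄ω₄e^{iθ₄}.
Eliminating the other unknown: ω₄ = r₂ω₂ sin(θ₂−θ₃) / [r₄ sin(θ₄−θ₃)].
Numerator sine = -0.21303; denominator sine = -0.91140.
Result = 0.0617·27.33·(-0.21303) / (0.193·(-0.91140)) = +2.0423 rad/s; magnitude 2.0423 rad/s.

2.04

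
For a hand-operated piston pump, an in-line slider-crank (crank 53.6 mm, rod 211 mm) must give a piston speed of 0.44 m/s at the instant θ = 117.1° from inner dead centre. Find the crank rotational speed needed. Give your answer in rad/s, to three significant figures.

10.5

For an in-line slider-crank, |v_piston| = rω|sinθ|·[1 + r cosθ/√(L² − r² sin²θ)].
With r = 0.0536 m, L = 0.211 m, θ = 117.1°: the bracketed kinematic factor |dx/dθ| = 0.042047 m.
ω = v/|dx/dθ| = 0.44/0.042047 = 10.465 rad/s.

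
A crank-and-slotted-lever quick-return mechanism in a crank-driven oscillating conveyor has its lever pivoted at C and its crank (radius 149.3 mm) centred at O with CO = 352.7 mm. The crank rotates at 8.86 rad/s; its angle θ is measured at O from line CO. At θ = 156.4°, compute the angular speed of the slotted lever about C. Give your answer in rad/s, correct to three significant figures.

4.58

ω = 8.86 rad/s
Crank pin A relative to C: A = (d + r cosθ, r sinθ); lever angle φ = atan2(r sinθ, d + r cosθ).
Differentiating tanφ: φ̇ = rω(d cosθ + r)/(d² + r² + 2dr cosθ).
d² + r² + 2dr cosθ = |CA|² = 0.0501799 m²;  d cosθ + r = -0.1739 m.
|ω_lever| = |0.1493·8.86·-0.1739| / 0.0501799 = 4.5842 rad/s.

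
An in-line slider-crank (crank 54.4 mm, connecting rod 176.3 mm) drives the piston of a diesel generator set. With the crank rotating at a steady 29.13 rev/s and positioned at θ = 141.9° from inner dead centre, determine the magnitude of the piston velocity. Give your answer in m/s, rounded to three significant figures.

ω = 2π·29.1 = 183 rad/s
For an in-line slider-crank, x = r cosθ + √(L² − r² sin²θ), so v = −rω sinθ·[1 + r cosθ/√(L² − r² sin²θ)].
With r = 0.0544 m, L = 0.1763 m, θ = 141.9°: √(L² − r² sin²θ) = 0.17308 m.
v = −0.0544·183·0.61704·[1 + 0.0544·-0.78694/0.17308] = -4.6241 m/s.
|v| = 4.6241 m/s.

4.62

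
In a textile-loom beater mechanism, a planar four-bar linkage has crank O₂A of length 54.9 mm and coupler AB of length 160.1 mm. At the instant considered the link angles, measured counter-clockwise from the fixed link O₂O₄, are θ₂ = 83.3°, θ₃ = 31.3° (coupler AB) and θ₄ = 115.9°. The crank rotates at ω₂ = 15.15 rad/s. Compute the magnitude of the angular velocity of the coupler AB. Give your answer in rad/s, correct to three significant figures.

ω₂ = 15.15 rad/s
Differentiating the loop-closure r₂e^{iθ₂}+r₃e^{iθ₃}=r₁+r₄e^{iθ₄} gives r₂ω₂e^{iθ₂}+r₃ω₃e^{iθ₃}=r₄ω₄e^{iθ₄}.
Eliminating the other unknown: ω₃ = r₂ω₂ sin(θ₄−θ₂) / [r₃ sin(θ₃−θ₄)].
Numerator sine = +0.53877; denominator sine = -0.99556.
Result = 0.0549·15.15·(+0.53877) / (0.1601·(-0.99556)) = -2.8114 rad/s; magnitude 2.8114 rad/s.

2.81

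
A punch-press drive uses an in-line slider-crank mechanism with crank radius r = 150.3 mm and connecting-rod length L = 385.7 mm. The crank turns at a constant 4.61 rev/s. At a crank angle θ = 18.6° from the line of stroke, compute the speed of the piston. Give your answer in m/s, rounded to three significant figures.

1.91

ω = 2π·4.61 = 28.97 rad/s
For an in-line slider-crank, x = r cosθ + √(L² − r² sin²θ), so v = −rω sinθ·[1 + r cosθ/√(L² − r² sin²θ)].
With r = 0.1503 m, L = 0.3857 m, θ = 18.6°: √(L² − r² sin²θ) = 0.38271 m.
v = −0.1503·28.97·0.31896·[1 + 0.1503·0.94777/0.38271] = -1.9054 m/s.
|v| = 1.9054 m/s.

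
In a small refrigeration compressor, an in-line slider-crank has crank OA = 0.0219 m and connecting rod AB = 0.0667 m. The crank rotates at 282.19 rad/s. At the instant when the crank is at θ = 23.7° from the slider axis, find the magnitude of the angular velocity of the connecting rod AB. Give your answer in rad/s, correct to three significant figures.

ω = 282.2 rad/s
The rod makes angle φ with the slider axis where L sinφ = r sinθ; differentiating, L cosφ·φ̇ = r ω cosθ.
L cosφ = √(L² − r² sin²θ) = 0.066117 m.
|ω_rod| = r ω |cosθ| / √(L² − r² sin²θ) = 0.0219·282.2·0.91566/0.066117 = 85.588 rad/s.

85.6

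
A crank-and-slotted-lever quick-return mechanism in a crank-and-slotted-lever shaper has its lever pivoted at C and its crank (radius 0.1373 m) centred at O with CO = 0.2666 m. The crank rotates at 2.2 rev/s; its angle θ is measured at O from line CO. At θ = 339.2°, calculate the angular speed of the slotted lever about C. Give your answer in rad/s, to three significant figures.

ω = 13.82 rad/s (from 2.2 rev/s).
Crank pin A relative to C: A = (d + r cosθ, r sinθ); lever angle φ = atan2(r sinθ, d + r cosθ).
Differentiating tanφ: φ̇ = rω(d cosθ + r)/(d² + r² + 2dr cosθ).
d² + r² + 2dr cosθ = |CA|² = 0.158364 m²;  d cosθ + r = +0.38652 m.
|ω_lever| = |0.1373·13.82·+0.38652| / 0.158364 = 4.6323 rad/s.

4.63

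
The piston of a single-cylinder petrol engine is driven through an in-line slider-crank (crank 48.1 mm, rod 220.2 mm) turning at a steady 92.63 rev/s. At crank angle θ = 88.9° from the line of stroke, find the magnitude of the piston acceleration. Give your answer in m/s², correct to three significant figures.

ω = 2π·92.6 = 582 rad/s
x(θ) = r cosθ + √(L² − r² sin²θ); with ω constant, a = ω²·d²x/dθ².
d²x/dθ² = −r cosθ − r²(cos2θ)/√u − r⁴ sin²2θ/(4u^{3/2}),  u = L² − r² sin²θ = 0.0461753 m².
Substituting r = 0.0481 m, L = 0.2202 m, θ = 88.9°: d²x/dθ² = +0.0098352 m.
a = ω²·d²x/dθ² = (582)²·(+0.0098352) = +3331.6 m/s²;  |a| = 3331.6 m/s².

3330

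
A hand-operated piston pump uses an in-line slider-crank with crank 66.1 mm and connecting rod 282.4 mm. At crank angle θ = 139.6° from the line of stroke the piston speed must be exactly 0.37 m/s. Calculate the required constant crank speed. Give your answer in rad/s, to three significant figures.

For an in-line slider-crank, |v_piston| = rω|sinθ|·[1 + r cosθ/√(L² − r² sin²θ)].
With r = 0.0661 m, L = 0.2824 m, θ = 139.6°: the bracketed kinematic factor |dx/dθ| = 0.035115 m.
ω = v/|dx/dθ| = 0.37/0.035115 = 10.537 rad/s.

10.5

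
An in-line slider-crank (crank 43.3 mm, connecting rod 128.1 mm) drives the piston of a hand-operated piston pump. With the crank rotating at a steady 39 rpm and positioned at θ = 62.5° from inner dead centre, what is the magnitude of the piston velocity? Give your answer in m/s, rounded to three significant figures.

0.183

ω = 2π·39/60 = 4.084 rad/s
For an in-line slider-crank, x = r cosθ + √(L² − r² sin²θ), so v = −rω sinθ·[1 + r cosθ/√(L² − r² sin²θ)].
With r = 0.0433 m, L = 0.1281 m, θ = 62.5°: √(L² − r² sin²θ) = 0.12221 m.
v = −0.0433·4.084·0.88701·[1 + 0.0433·0.46175/0.12221] = -0.18252 m/s.
|v| = 0.18252 m/s.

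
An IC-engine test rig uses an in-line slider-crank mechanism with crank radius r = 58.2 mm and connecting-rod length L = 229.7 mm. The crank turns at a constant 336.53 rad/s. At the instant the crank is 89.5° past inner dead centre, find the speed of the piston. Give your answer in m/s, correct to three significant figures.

19.6

ω = 336.5 rad/s
For an in-line slider-crank, x = r cosθ + √(L² − r² sin²θ), so v = −rω sinθ·[1 + r cosθ/√(L² − r² sin²θ)].
With r = 0.0582 m, L = 0.2297 m, θ = 89.5°: √(L² − r² sin²θ) = 0.22221 m.
v = −0.0582·336.5·0.99996·[1 + 0.0582·0.00873/0.22221] = -19.63 m/s.
|v| = 19.63 m/s.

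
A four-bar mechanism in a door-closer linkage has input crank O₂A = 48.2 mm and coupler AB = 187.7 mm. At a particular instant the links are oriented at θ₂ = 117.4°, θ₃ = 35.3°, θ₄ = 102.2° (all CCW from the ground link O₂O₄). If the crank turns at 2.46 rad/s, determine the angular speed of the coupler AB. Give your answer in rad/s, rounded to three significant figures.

ω₂ = 2.46 rad/s
Differentiating the loop-closure r₂e^{iθ₂}+r₃e^{iθ₃}=r₁+r₄e^{iθ₄} gives r₂ω₂e^{iθ₂}+r₃ω₃e^{iθ₃}=r₄ω₄e^{iθ₄}.
Eliminating the other unknown: ω₃ = r₂ω₂ sin(θ₄−θ₂) / [r₃ sin(θ₃−θ₄)].
Numerator sine = -0.26219; denominator sine = -0.91982.
Result = 0.0482·2.46·(-0.26219) / (0.1877·(-0.91982)) = +0.18006 rad/s; magnitude 0.18006 rad/s.

0.180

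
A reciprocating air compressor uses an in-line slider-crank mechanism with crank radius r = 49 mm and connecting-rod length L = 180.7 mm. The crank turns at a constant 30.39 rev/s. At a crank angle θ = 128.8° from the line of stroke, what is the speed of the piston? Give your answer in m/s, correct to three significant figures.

ω = 2π·30.4 = 190.9 rad/s
For an in-line slider-crank, x = r cosθ + √(L² − r² sin²θ), so v = −rω sinθ·[1 + r cosθ/√(L² − r² sin²θ)].
With r = 0.049 m, L = 0.1807 m, θ = 128.8°: √(L² − r² sin²θ) = 0.17662 m.
v = −0.049·190.9·0.77934·[1 + 0.049·-0.62660/0.17662] = -6.0242 m/s.
|v| = 6.0242 m/s.

6.02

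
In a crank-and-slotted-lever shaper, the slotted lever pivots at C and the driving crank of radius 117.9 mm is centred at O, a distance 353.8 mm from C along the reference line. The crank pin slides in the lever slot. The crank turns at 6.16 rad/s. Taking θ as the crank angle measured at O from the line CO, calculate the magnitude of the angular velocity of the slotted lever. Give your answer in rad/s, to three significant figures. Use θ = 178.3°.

3.07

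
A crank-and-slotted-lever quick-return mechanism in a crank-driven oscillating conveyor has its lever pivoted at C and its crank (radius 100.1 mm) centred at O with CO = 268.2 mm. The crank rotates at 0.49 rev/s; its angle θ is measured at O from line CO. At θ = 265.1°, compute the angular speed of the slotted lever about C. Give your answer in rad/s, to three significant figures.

0.307

ω = 3.079 rad/s (from 0.49 rev/s).
Crank pin A relative to C: A = (d + r cosθ, r sinθ); lever angle φ = atan2(r sinθ, d + r cosθ).
Differentiating tanφ: φ̇ = rω(d cosθ + r)/(d² + r² + 2dr cosθ).
d² + r² + 2dr cosθ = |CA|² = 0.0773649 m²;  d cosθ + r = +0.077191 m.
|ω_lever| = |0.1001·3.079·+0.077191| / 0.0773649 = 0.30749 rad/s.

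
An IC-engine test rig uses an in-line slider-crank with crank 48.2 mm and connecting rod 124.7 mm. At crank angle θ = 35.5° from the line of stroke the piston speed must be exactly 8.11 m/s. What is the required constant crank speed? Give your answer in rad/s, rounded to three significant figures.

For an in-line slider-crank, |v_piston| = rω|sinθ|·[1 + r cosθ/√(L² − r² sin²θ)].
With r = 0.0482 m, L = 0.1247 m, θ = 35.5°: the bracketed kinematic factor |dx/dθ| = 0.037028 m.
ω = v/|dx/dθ| = 8.11/0.037028 = 219.02 rad/s.

219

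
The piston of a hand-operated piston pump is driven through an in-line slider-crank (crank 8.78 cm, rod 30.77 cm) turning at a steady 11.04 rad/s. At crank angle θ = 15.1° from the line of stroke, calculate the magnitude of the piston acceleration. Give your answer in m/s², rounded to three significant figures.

13.0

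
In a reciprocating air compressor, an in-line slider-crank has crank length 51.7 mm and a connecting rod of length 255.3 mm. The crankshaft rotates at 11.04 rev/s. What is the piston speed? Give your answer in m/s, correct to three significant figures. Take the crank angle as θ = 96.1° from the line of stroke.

3.49

ω = 2π·11 = 69.37 rad/s
For an in-line slider-crank, x = r cosθ + √(L² − r² sin²θ), so v = −rω sinθ·[1 + r cosθ/√(L² − r² sin²θ)].
With r = 0.0517 m, L = 0.2553 m, θ = 96.1°: √(L² − r² sin²θ) = 0.25007 m.
v = −0.0517·69.37·0.99434·[1 + 0.0517·-0.10626/0.25007] = -3.4876 m/s.
|v| = 3.4876 m/s.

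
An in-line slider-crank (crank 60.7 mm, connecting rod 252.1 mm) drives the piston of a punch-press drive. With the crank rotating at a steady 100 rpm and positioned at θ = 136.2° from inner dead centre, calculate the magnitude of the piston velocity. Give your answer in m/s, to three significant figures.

0.362

ω = 2π·100/60 = 10.47 rad/s
For an in-line slider-crank, x = r cosθ + √(L² − r² sin²θ), so v = −rω sinθ·[1 + r cosθ/√(L² − r² sin²θ)].
With r = 0.0607 m, L = 0.2521 m, θ = 136.2°: √(L² − r² sin²θ) = 0.24857 m.
v = −0.0607·10.47·0.69214·[1 + 0.0607·-0.72176/0.24857] = -0.36242 m/s.
|v| = 0.36242 m/s.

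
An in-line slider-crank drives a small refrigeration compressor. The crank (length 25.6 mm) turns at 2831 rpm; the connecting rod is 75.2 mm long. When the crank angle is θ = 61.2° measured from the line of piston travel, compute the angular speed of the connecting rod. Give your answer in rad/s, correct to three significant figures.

50.9

ω = 296.5 rad/s (converted from 2831 rpm).
The rod makes angle φ with the slider axis where L sinφ = r sinθ; differentiating, L cosφ·φ̇ = r ω cosθ.
L cosφ = √(L² − r² sin²θ) = 0.071776 m.
|ω_rod| = r ω |cosθ| / √(L² − r² sin²θ) = 0.0256·296.5·0.48175/0.071776 = 50.94 rad/s.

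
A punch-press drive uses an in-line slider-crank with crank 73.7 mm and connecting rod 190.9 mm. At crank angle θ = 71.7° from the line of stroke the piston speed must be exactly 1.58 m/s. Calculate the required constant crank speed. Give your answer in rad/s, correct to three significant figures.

For an in-line slider-crank, |v_piston| = rω|sinθ|·[1 + r cosθ/√(L² − r² sin²θ)].
With r = 0.0737 m, L = 0.1909 m, θ = 71.7°: the bracketed kinematic factor |dx/dθ| = 0.079089 m.
ω = v/|dx/dθ| = 1.58/0.079089 = 19.977 rad/s.

20.0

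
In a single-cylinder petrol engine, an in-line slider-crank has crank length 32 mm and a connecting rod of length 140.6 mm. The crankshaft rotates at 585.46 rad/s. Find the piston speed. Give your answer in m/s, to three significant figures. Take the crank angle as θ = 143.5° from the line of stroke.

ω = 585.5 rad/s
For an in-line slider-crank, x = r cosθ + √(L² − r² sin²θ), so v = −rω sinθ·[1 + r cosθ/√(L² − r² sin²θ)].
With r = 0.032 m, L = 0.1406 m, θ = 143.5°: √(L² − r² sin²θ) = 0.13931 m.
v = −0.032·585.5·0.59482·[1 + 0.032·-0.80386/0.13931] = -9.0861 m/s.
|v| = 9.0861 m/s.

9.09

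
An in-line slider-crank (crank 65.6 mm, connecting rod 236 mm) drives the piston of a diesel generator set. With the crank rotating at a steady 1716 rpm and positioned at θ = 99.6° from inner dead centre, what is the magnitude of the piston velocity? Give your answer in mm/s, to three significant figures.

11100

ω = 2π·1716/60 = 179.7 rad/s
For an in-line slider-crank, x = r cosθ + √(L² − r² sin²θ), so v = −rω sinθ·[1 + r cosθ/√(L² − r² sin²θ)].
With r = 0.0656 m, L = 0.236 m, θ = 99.6°: √(L² − r² sin²θ) = 0.22696 m.
v = −0.0656·179.7·0.98600·[1 + 0.0656·-0.16677/0.22696] = -11.063 m/s.
|v| = 11.063 m/s = 11063 mm/s.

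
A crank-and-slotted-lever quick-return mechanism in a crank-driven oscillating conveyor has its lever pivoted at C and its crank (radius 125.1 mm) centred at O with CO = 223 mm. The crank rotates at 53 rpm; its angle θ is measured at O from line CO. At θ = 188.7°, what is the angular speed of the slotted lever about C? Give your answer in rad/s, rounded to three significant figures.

ω = 5.55 rad/s (from 53 rpm).
Crank pin A relative to C: A = (d + r cosθ, r sinθ); lever angle φ = atan2(r sinθ, d + r cosθ).
Differentiating tanφ: φ̇ = rω(d cosθ + r)/(d² + r² + 2dr cosθ).
d² + r² + 2dr cosθ = |CA|² = 0.0102264 m²;  d cosθ + r = -0.095334 m.
|ω_lever| = |0.1251·5.55·-0.095334| / 0.0102264 = 6.4727 rad/s.

6.47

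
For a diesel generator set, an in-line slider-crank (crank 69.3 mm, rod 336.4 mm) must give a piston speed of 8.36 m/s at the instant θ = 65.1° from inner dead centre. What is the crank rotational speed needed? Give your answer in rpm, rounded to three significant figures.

For an in-line slider-crank, |v_piston| = rω|sinθ|·[1 + r cosθ/√(L² − r² sin²θ)].
With r = 0.0693 m, L = 0.3364 m, θ = 65.1°: the bracketed kinematic factor |dx/dθ| = 0.068408 m.
ω = v/|dx/dθ| = 8.36/0.068408 = 122.21 rad/s.
N = 60ω/(2π) = 1167 rpm.

1170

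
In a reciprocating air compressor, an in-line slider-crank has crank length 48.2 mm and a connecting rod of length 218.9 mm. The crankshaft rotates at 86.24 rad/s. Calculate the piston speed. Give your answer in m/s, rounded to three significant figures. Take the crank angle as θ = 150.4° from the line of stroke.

ω = 86.24 rad/s
For an in-line slider-crank, x = r cosθ + √(L² − r² sin²θ), so v = −rω sinθ·[1 + r cosθ/√(L² − r² sin²θ)].
With r = 0.0482 m, L = 0.2189 m, θ = 150.4°: √(L² − r² sin²θ) = 0.2176 m.
v = −0.0482·86.24·0.49394·[1 + 0.0482·-0.86949/0.2176] = -1.6578 m/s.
|v| = 1.6578 m/s.

1.66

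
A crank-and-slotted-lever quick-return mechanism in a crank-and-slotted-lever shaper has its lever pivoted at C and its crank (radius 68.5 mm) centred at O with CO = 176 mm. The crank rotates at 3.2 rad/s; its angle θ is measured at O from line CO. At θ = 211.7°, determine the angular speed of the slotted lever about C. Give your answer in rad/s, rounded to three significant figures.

1.18

ω = 3.2 rad/s
Crank pin A relative to C: A = (d + r cosθ, r sinθ); lever angle φ = atan2(r sinθ, d + r cosθ).
Differentiating tanφ: φ̇ = rω(d cosθ + r)/(d² + r² + 2dr cosθ).
d² + r² + 2dr cosθ = |CA|² = 0.0151535 m²;  d cosθ + r = -0.081243 m.
|ω_lever| = |0.0685·3.2·-0.081243| / 0.0151535 = 1.1752 rad/s.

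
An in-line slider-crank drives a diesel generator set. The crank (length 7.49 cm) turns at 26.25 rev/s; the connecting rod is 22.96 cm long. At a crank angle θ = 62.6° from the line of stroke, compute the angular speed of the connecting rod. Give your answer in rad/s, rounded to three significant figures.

25.9

ω = 164.9 rad/s (converted from 26.25 rev/s).
The rod makes angle φ with the slider axis where L sinφ = r sinθ; differentiating, L cosφ·φ̇ = r ω cosθ.
L cosφ = √(L² − r² sin²θ) = 0.21976 m.
|ω_rod| = r ω |cosθ| / √(L² − r² sin²θ) = 0.0749·164.9·0.46020/0.21976 = 25.87 rad/s.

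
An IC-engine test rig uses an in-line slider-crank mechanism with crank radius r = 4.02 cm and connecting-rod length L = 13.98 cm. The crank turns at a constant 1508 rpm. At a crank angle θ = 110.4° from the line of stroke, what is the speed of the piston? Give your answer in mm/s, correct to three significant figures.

ω = 2π·1508/60 = 157.9 rad/s
For an in-line slider-crank, x = r cosθ + √(L² − r² sin²θ), so v = −rω sinθ·[1 + r cosθ/√(L² − r² sin²θ)].
With r = 0.0402 m, L = 0.1398 m, θ = 110.4°: √(L² − r² sin²θ) = 0.13463 m.
v = −0.0402·157.9·0.93728·[1 + 0.0402·-0.34857/0.13463] = -5.3308 m/s.
|v| = 5.3308 m/s = 5330.8 mm/s.

5330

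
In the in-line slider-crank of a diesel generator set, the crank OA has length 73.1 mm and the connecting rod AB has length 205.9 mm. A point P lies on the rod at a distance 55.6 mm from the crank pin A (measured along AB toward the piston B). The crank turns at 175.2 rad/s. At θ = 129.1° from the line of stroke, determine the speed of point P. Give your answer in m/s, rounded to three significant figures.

11.0

ω = 175.2 rad/s.  Crank-pin speed |V_A| = rω = 12.807 m/s, perpendicular to OA.
Rod angle: sinφ = −(r/L) sinθ ⇒ φ = -15.993°; ω_rod = −rω cosθ/√(L²−r²sin²θ) = +40.808 rad/s.
V_P = V_A + ω_rod × AP, with AP = 0.0556 m along the rod.
Components: V_Px = −rω sinθ − a·ω_rod·sinφ = -9.3138 m/s;  V_Py = rω cosθ + a·ω_rod·cosφ = -5.896 m/s.
|V_P| = √(V_Px² + V_Py²) = 11.023 m/s.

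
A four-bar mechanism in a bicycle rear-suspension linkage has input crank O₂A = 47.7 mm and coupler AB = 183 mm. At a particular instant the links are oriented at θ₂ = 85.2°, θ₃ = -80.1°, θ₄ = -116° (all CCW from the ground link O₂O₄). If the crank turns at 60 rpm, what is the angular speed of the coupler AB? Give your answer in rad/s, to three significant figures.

1.01

ω₂ = 6.283 rad/s (from 60 rpm).
Differentiating the loop-closure r₂e^{iθ₂}+r₃e^{iθ₃}=r₁+r₄e^{iθ₄} gives r₂ω₂e^{iθ₂}+r₃ω₃e^{iθ₃}=r₄ω₄e^{iθ₄}.
Eliminating the other unknown: ω₃ = r₂ω₂ sin(θ₄−θ₂) / [r₃ sin(θ₃−θ₄)].
Numerator sine = +0.36162; denominator sine = +0.58637.
Result = 0.0477·6.283·(+0.36162) / (0.183·(+0.58637)) = +1.01 rad/s; magnitude 1.01 rad/s.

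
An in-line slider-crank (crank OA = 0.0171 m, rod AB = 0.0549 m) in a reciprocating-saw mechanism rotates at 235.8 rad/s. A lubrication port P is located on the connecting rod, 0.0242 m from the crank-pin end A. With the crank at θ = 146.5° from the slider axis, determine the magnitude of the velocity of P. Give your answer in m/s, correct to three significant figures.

2.72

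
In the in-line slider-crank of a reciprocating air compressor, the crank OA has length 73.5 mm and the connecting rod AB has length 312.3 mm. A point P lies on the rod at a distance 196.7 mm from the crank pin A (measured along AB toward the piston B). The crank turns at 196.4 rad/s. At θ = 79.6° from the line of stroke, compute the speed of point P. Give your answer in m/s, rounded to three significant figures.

ω = 196.4 rad/s.  Crank-pin speed |V_A| = rω = 14.435 m/s, perpendicular to OA.
Rod angle: sinφ = −(r/L) sinθ ⇒ φ = -13.384°; ω_rod = −rω cosθ/√(L²−r²sin²θ) = -8.5771 rad/s.
V_P = V_A + ω_rod × AP, with AP = 0.1967 m along the rod.
Components: V_Px = −rω sinθ − a·ω_rod·sinφ = -14.589 m/s;  V_Py = rω cosθ + a·ω_rod·cosφ = +0.96458 m/s.
|V_P| = √(V_Px² + V_Py²) = 14.621 m/s.

14.6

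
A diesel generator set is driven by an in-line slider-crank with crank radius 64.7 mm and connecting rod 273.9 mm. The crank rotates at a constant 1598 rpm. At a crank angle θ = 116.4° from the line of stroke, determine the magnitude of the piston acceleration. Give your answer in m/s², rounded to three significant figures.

1070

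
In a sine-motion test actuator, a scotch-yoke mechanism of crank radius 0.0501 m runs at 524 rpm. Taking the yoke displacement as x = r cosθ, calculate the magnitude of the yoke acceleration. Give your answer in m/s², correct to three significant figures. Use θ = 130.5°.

98.0

ω = 54.87 rad/s (from 524 rpm).
x = r cosθ ⇒ ẍ = −rω² cosθ (ω constant).
|a| = rω²|cosθ| = 0.0501·(54.87)²·|cos 130.5°| = 97.972 m/s².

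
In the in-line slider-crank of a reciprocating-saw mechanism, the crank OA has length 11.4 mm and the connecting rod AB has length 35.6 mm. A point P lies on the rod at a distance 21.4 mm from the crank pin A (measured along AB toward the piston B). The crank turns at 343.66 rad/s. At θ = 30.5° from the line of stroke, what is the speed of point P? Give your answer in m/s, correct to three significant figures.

ω = 343.7 rad/s.  Crank-pin speed |V_A| = rω = 3.9177 m/s, perpendicular to OA.
Rod angle: sinφ = −(r/L) sinθ ⇒ φ = -9.354°; ω_rod = −rω cosθ/√(L²−r²sin²θ) = -96.099 rad/s.
V_P = V_A + ω_rod × AP, with AP = 0.0214 m along the rod.
Components: V_Px = −rω sinθ − a·ω_rod·sinφ = -2.3226 m/s;  V_Py = rω cosθ + a·ω_rod·cosφ = +1.3465 m/s.
|V_P| = √(V_Px² + V_Py²) = 2.6847 m/s.

2.68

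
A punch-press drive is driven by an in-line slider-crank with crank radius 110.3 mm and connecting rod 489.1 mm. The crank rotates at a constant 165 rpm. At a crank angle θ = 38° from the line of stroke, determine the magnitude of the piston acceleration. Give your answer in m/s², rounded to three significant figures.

27.9

ω = 2π·165/60 = 17.28 rad/s
x(θ) = r cosθ + √(L² − r² sin²θ); with ω constant, a = ω²·d²x/dθ².
d²x/dθ² = −r cosθ − r²(cos2θ)/√u − r⁴ sin²2θ/(4u^{3/2}),  u = L² − r² sin²θ = 0.234607 m².
Substituting r = 0.1103 m, L = 0.4891 m, θ = 38°: d²x/dθ² = -0.093301 m.
a = ω²·d²x/dθ² = (17.28)²·(-0.093301) = -27.855 m/s²;  |a| = 27.855 m/s².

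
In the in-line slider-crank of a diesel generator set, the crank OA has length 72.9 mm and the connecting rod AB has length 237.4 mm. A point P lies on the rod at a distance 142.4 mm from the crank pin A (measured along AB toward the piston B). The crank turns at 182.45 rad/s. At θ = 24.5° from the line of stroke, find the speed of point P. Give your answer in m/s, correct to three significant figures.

ω = 182.4 rad/s.  Crank-pin speed |V_A| = rω = 13.301 m/s, perpendicular to OA.
Rod angle: sinφ = −(r/L) sinθ ⇒ φ = -7.316°; ω_rod = −rω cosθ/√(L²−r²sin²θ) = -51.4 rad/s.
V_P = V_A + ω_rod × AP, with AP = 0.1424 m along the rod.
Components: V_Px = −rω sinθ − a·ω_rod·sinφ = -6.4477 m/s;  V_Py = rω cosθ + a·ω_rod·cosφ = +4.8433 m/s.
|V_P| = √(V_Px² + V_Py²) = 8.0641 m/s.

8.06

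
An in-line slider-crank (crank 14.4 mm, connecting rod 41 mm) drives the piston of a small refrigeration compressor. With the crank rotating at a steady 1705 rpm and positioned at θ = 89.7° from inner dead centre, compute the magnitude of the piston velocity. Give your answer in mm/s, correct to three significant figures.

ω = 2π·1705/60 = 178.5 rad/s
For an in-line slider-crank, x = r cosθ + √(L² − r² sin²θ), so v = −rω sinθ·[1 + r cosθ/√(L² − r² sin²θ)].
With r = 0.0144 m, L = 0.041 m, θ = 89.7°: √(L² − r² sin²θ) = 0.038388 m.
v = −0.0144·178.5·0.99999·[1 + 0.0144·0.00524/0.038388] = -2.5761 m/s.
|v| = 2.5761 m/s = 2576.1 mm/s.

2580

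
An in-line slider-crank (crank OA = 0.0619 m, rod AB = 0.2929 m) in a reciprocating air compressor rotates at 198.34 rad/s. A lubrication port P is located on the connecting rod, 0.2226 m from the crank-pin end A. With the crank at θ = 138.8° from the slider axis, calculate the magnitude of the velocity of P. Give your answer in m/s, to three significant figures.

ω = 198.3 rad/s.  Crank-pin speed |V_A| = rω = 12.277 m/s, perpendicular to OA.
Rod angle: sinφ = −(r/L) sinθ ⇒ φ = -8.002°; ω_rod = −rω cosθ/√(L²−r²sin²θ) = +31.848 rad/s.
V_P = V_A + ω_rod × AP, with AP = 0.2226 m along the rod.
Components: V_Px = −rω sinθ − a·ω_rod·sinφ = -7.1 m/s;  V_Py = rω cosθ + a·ω_rod·cosφ = -2.2171 m/s.
|V_P| = √(V_Px² + V_Py²) = 7.4381 m/s.

7.44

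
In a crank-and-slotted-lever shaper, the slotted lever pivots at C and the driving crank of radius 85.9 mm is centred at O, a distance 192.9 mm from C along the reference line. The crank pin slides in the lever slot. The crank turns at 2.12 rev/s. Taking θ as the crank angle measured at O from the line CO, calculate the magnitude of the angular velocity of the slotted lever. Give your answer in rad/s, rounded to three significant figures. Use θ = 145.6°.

ω = 13.32 rad/s (from 2.12 rev/s).
Crank pin A relative to C: A = (d + r cosθ, r sinθ); lever angle φ = atan2(r sinθ, d + r cosθ).
Differentiating tanφ: φ̇ = rω(d cosθ + r)/(d² + r² + 2dr cosθ).
d² + r² + 2dr cosθ = |CA|² = 0.0172448 m²;  d cosθ + r = -0.073264 m.
|ω_lever| = |0.0859·13.32·-0.073264| / 0.0172448 = 4.8612 rad/s.

4.86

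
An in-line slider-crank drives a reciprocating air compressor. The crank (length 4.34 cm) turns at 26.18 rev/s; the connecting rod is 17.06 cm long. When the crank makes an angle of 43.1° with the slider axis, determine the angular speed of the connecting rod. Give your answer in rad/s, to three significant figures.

31.0

ω = 164.5 rad/s (converted from 26.18 rev/s).
The rod makes angle φ with the slider axis where L sinφ = r sinθ; differentiating, L cosφ·φ̇ = r ω cosθ.
L cosφ = √(L² − r² sin²θ) = 0.168 m.
|ω_rod| = r ω |cosθ| / √(L² − r² sin²θ) = 0.0434·164.5·0.73016/0.168 = 31.027 rad/s.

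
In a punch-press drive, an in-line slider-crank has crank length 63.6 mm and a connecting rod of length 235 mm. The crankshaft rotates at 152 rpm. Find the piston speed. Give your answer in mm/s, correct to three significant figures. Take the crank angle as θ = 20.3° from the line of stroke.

ω = 2π·152/60 = 15.92 rad/s
For an in-line slider-crank, x = r cosθ + √(L² − r² sin²θ), so v = −rω sinθ·[1 + r cosθ/√(L² − r² sin²θ)].
With r = 0.0636 m, L = 0.235 m, θ = 20.3°: √(L² − r² sin²θ) = 0.23396 m.
v = −0.0636·15.92·0.34694·[1 + 0.0636·0.93789/0.23396] = -0.44076 m/s.
|v| = 0.44076 m/s = 440.76 mm/s.

441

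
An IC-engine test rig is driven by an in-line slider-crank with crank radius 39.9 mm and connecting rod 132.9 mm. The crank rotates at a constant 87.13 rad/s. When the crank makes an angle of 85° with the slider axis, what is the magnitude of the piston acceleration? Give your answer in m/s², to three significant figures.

67.4

ω = 87.13 rad/s
x(θ) = r cosθ + √(L² − r² sin²θ); with ω constant, a = ω²·d²x/dθ².
d²x/dθ² = −r cosθ − r²(cos2θ)/√u − r⁴ sin²2θ/(4u^{3/2}),  u = L² − r² sin²θ = 0.0160825 m².
Substituting r = 0.0399 m, L = 0.1329 m, θ = 85°: d²x/dθ² = +0.008876 m.
a = ω²·d²x/dθ² = (87.13)²·(+0.008876) = +67.384 m/s²;  |a| = 67.384 m/s².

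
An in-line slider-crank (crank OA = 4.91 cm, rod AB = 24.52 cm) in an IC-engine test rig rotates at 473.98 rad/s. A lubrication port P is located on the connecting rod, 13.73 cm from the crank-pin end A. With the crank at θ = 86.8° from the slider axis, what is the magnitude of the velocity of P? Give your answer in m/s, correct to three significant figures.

ω = 474 rad/s.  Crank-pin speed |V_A| = rω = 23.272 m/s, perpendicular to OA.
Rod angle: sinφ = −(r/L) sinθ ⇒ φ = -11.533°; ω_rod = −rω cosθ/√(L²−r²sin²θ) = -5.4073 rad/s.
V_P = V_A + ω_rod × AP, with AP = 0.1373 m along the rod.
Components: V_Px = −rω sinθ − a·ω_rod·sinφ = -23.385 m/s;  V_Py = rω cosθ + a·ω_rod·cosφ = +0.57167 m/s.
|V_P| = √(V_Px² + V_Py²) = 23.392 m/s.

23.4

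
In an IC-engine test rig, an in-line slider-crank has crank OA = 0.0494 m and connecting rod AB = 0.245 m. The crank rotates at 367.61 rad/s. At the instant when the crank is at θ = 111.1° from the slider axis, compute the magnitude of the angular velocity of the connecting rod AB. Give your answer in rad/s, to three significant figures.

ω = 367.6 rad/s
The rod makes angle φ with the slider axis where L sinφ = r sinθ; differentiating, L cosφ·φ̇ = r ω cosθ.
L cosφ = √(L² − r² sin²θ) = 0.24063 m.
|ω_rod| = r ω |cosθ| / √(L² − r² sin²θ) = 0.0494·367.6·0.36000/0.24063 = 27.169 rad/s.

27.2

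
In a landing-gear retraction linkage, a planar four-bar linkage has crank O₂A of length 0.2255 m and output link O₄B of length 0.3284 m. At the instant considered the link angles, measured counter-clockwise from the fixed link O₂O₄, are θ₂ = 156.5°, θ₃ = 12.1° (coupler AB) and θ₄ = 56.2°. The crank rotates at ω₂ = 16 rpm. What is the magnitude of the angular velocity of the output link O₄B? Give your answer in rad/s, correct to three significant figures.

0.962

ω₂ = 1.676 rad/s (from 16 rpm).
Differentiating the loop-closure r₂e^{iθ₂}+r₃e^{iθ₃}=r₁+r₄e^{iθ₄} gives r₂ω₂e^{iθ₂}+r₃ω₃e^{iθ₃}=r₄ω₄e^{iθ₄}.
Eliminating the other unknown: ω₄ = r₂ω₂ sin(θ₂−θ₃) / [r₄ sin(θ₄−θ₃)].
Numerator sine = +0.58212; denominator sine = +0.69591.
Result = 0.2255·1.676·(+0.58212) / (0.3284·(+0.69591)) = +0.96239 rad/s; magnitude 0.96239 rad/s.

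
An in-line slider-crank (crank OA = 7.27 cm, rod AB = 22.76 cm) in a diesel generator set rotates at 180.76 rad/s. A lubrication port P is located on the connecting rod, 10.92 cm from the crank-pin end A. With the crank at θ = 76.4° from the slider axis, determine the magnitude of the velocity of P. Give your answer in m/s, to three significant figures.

13.4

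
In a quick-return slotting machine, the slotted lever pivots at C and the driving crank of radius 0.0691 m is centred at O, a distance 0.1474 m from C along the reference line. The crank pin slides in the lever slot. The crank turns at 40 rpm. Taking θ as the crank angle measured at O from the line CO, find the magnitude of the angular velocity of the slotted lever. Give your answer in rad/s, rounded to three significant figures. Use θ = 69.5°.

1.04

ω = 4.189 rad/s (from 40 rpm).
Crank pin A relative to C: A = (d + r cosθ, r sinθ); lever angle φ = atan2(r sinθ, d + r cosθ).
Differentiating tanφ: φ̇ = rω(d cosθ + r)/(d² + r² + 2dr cosθ).
d² + r² + 2dr cosθ = |CA|² = 0.0336355 m²;  d cosθ + r = +0.12072 m.
|ω_lever| = |0.0691·4.189·+0.12072| / 0.0336355 = 1.0388 rad/s.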